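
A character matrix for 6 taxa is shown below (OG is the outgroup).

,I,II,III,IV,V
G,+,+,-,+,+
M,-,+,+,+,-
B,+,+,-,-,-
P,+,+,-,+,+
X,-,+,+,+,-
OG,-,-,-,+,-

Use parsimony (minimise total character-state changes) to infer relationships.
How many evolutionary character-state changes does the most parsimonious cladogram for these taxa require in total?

5

Character polarity is set by the outgroup: the derived state is whichever differs from the outgroup's state, so for IV the derived state is '-', and for the remaining characters it is '+'.
I (derived state '+') is shared by B, G, and P — a synapomorphy uniting that clade.
All ingroup taxa share the derived state '+' for II; it defines the ingroup but does not resolve relationships within it.
III: derived state '+' in M and X only — synapomorphy for {M, X}.
IV (derived state '-') is unique to B (autapomorphy; uninformative for grouping).
V: derived state '+' in G and P only — synapomorphy for {G, P}.
Most parsimonious ingroup topology: ((X,M),((G,P),B)).
Changes per character on this tree: I: 1; II: 1; III: 1; IV: 1; V: 1.
Total = 5.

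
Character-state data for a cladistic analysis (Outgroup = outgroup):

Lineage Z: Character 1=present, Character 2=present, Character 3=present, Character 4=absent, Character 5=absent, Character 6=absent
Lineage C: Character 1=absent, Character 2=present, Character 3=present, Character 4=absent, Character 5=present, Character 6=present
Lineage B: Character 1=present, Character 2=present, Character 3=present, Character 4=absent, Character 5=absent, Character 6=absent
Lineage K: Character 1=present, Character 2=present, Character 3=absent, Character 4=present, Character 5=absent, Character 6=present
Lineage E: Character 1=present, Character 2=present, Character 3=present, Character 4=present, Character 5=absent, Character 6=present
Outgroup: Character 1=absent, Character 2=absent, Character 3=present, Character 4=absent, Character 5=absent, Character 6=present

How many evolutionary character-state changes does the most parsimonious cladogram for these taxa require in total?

Character polarity is set by the outgroup: the derived state is whichever differs from the outgroup's state, so for Character 3, Character 6 the derived state is 'absent', and for the remaining characters it is 'present'.
Character 1: derived state 'present' in Lineage B, Lineage E, Lineage K, and Lineage Z only — synapomorphy for {Lineage B, Lineage E, Lineage K, Lineage Z}.
Character 2 (derived state 'present') is shared by all ingroup taxa — unites the whole ingroup.
Character 3: derived state 'absent' in Lineage K only — an autapomorphy, so it tells us nothing about relationships among taxa.
Character 4 (derived state 'present') is shared by Lineage E and Lineage K — a synapomorphy uniting that clade.
Character 5 (derived state 'present') is unique to Lineage C (autapomorphy; uninformative for grouping).
Only Lineage B and Lineage Z show the derived state 'absent' for Character 6, supporting them as a clade.
Most parsimonious ingroup topology: (((Lineage Z,Lineage B),(Lineage K,Lineage E)),Lineage C).
Changes per character on this tree: Character 1: 1; Character 2: 1; Character 3: 1; Character 4: 1; Character 5: 1; Character 6: 1.
Total = 6.

6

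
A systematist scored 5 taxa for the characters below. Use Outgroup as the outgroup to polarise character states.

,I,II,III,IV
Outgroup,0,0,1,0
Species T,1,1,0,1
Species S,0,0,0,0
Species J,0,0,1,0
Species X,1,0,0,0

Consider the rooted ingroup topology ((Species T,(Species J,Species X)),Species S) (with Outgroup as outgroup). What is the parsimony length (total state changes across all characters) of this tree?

6

Map each character onto ((Species T,(Species J,Species X)),Species S) (rooted by Outgroup) and count the minimum state changes it requires (Fitch parsimony):
I: 2; II: 1; III: 2; IV: 1.
Total tree length = 6.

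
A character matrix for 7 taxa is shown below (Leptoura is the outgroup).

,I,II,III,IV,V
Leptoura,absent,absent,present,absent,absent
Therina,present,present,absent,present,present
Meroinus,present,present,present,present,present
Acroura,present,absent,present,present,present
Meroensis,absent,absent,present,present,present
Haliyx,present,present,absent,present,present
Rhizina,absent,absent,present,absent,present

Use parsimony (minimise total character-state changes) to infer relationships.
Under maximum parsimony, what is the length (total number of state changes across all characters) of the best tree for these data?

5

Character polarity is set by the outgroup: the derived state is whichever differs from the outgroup's state, so for III the derived state is 'absent', and for the remaining characters it is 'present'.
I (derived state 'present') is shared by Acroura, Haliyx, Meroinus, and Therina — a synapomorphy uniting that clade.
II (derived state 'present') is shared by Haliyx, Meroinus, and Therina — a synapomorphy uniting that clade.
Only Haliyx and Therina show the derived state 'absent' for III, supporting them as a clade.
Only Acroura, Haliyx, Meroensis, Meroinus, and Therina show the derived state 'present' for IV, supporting them as a clade.
All ingroup taxa share the derived state 'present' for V; it defines the ingroup but does not resolve relationships within it.
Most parsimonious ingroup topology: (((((Therina,Haliyx),Meroinus),Acroura),Meroensis),Rhizina).
Changes per character on this tree: I: 1; II: 1; III: 1; IV: 1; V: 1.
Total = 5.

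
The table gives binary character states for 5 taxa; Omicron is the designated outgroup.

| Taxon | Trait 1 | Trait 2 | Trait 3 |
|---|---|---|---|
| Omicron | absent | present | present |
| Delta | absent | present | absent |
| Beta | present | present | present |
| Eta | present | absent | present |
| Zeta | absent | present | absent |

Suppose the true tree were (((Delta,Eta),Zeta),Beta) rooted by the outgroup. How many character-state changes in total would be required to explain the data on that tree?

Map each character onto (((Delta,Eta),Zeta),Beta) (rooted by Omicron) and count the minimum state changes it requires (Fitch parsimony):
Trait 1: 2; Trait 2: 1; Trait 3: 2.
Total tree length = 5.

5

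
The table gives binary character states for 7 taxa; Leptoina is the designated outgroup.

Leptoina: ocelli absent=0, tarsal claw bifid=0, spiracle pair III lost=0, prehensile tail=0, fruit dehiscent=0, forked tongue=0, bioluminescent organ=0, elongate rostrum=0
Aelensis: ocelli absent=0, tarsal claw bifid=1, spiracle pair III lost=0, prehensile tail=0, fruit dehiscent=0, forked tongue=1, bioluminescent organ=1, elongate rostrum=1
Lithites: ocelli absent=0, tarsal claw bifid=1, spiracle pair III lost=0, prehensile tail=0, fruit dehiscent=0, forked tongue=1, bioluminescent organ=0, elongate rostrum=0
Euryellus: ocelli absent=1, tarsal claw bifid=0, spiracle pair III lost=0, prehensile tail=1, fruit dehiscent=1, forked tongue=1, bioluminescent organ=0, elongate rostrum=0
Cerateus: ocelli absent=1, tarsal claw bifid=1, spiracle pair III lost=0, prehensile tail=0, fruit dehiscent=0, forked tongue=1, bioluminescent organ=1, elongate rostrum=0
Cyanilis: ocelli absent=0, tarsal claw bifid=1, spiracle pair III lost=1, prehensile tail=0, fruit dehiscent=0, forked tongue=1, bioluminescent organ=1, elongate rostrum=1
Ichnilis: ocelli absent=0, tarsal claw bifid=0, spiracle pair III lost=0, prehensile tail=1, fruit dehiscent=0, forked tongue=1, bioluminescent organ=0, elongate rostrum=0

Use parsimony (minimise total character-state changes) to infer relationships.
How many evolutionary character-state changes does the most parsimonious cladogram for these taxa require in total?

The outgroup has state '0' for every character, so '1' is the derived state throughout.
ocelli absent (state '1') occurs in Cerateus and Euryellus but conflicts with the nesting implied by the other characters — most parsimoniously interpreted as homoplasy.
tarsal claw bifid: derived state '1' in Aelensis, Cerateus, Cyanilis, and Lithites only — synapomorphy for {Aelensis, Cerateus, Cyanilis, Lithites}.
spiracle pair III lost (derived state '1') is unique to Cyanilis (autapomorphy; uninformative for grouping).
prehensile tail (derived state '1') is shared by Euryellus and Ichnilis — a synapomorphy uniting that clade.
fruit dehiscent: derived state '1' in Euryellus only — an autapomorphy, so it tells us nothing about relationships among taxa.
forked tongue (derived state '1') is shared by all ingroup taxa — unites the whole ingroup.
bioluminescent organ: derived state '1' in Aelensis, Cerateus, and Cyanilis only — synapomorphy for {Aelensis, Cerateus, Cyanilis}.
elongate rostrum: derived state '1' in Aelensis and Cyanilis only — synapomorphy for {Aelensis, Cyanilis}.
Most parsimonious ingroup topology: ((((Aelensis,Cyanilis),Cerateus),Lithites),(Euryellus,Ichnilis)).
Changes per character on this tree: ocelli absent: 2; tarsal claw bifid: 1; spiracle pair III lost: 1; prehensile tail: 1; fruit dehiscent: 1; forked tongue: 1; bioluminescent organ: 1; elongate rostrum: 1.
Total = 9.

9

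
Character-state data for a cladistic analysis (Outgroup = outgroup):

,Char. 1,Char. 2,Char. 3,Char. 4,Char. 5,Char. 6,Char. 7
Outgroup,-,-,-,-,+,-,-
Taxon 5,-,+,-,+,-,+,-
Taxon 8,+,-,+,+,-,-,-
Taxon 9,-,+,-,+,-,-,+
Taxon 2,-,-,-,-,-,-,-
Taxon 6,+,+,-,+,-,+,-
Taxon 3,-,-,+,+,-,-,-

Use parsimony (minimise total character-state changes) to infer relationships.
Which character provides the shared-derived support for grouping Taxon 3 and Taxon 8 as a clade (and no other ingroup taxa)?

Character polarity is set by the outgroup: the derived state is whichever differs from the outgroup's state, so for Char. 5 the derived state is '-', and for the remaining characters it is '+'.
Char. 1 groups Taxon 6 and Taxon 8, which is incompatible with the clades supported by the remaining characters; treating it as convergent (homoplasy) costs fewer steps than any alternative tree.
Char. 2: derived state '+' in Taxon 5, Taxon 6, and Taxon 9 only — synapomorphy for {Taxon 5, Taxon 6, Taxon 9}.
Char. 3: derived state '+' in Taxon 3 and Taxon 8 only — synapomorphy for {Taxon 3, Taxon 8}.
Char. 4 (derived state '+') is shared by Taxon 3, Taxon 5, Taxon 6, Taxon 8, and Taxon 9 — a synapomorphy uniting that clade.
All ingroup taxa share the derived state '-' for Char. 5; it defines the ingroup but does not resolve relationships within it.
Only Taxon 5 and Taxon 6 show the derived state '+' for Char. 6, supporting them as a clade.
Char. 7: derived state '+' in Taxon 9 only — an autapomorphy, so it tells us nothing about relationships among taxa.
Most parsimonious ingroup topology: ((((Taxon 5,Taxon 6),Taxon 9),(Taxon 8,Taxon 3)),Taxon 2).
The clade {Taxon 3, Taxon 8} is supported by Char. 3: its derived state '+' occurs in exactly those taxa and in no other taxon (including the outgroup).

Char. 3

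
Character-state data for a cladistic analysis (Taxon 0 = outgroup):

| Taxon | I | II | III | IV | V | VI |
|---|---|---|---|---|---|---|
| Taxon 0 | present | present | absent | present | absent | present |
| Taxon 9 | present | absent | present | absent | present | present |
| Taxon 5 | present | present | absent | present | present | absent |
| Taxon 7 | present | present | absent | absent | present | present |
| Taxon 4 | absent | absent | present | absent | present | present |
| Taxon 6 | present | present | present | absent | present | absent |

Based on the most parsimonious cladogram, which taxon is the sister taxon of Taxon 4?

Character polarity is set by the outgroup: the derived state is whichever differs from the outgroup's state, so for I, II, IV, VI the derived state is 'absent', and for the remaining characters it is 'present'.
I: derived state 'absent' in Taxon 4 only — an autapomorphy, so it tells us nothing about relationships among taxa.
II: derived state 'absent' in Taxon 4 and Taxon 9 only — synapomorphy for {Taxon 4, Taxon 9}.
Only Taxon 4, Taxon 6, and Taxon 9 show the derived state 'present' for III, supporting them as a clade.
IV (derived state 'absent') is shared by Taxon 4, Taxon 6, Taxon 7, and Taxon 9 — a synapomorphy uniting that clade.
All ingroup taxa share the derived state 'present' for V; it defines the ingroup but does not resolve relationships within it.
VI (state 'absent') occurs in Taxon 5 and Taxon 6 but conflicts with the nesting implied by the other characters — most parsimoniously interpreted as homoplasy.
Most parsimonious ingroup topology: ((((Taxon 9,Taxon 4),Taxon 6),Taxon 7),Taxon 5).
Taxon 4 and Taxon 9 form a cherry on this tree, so they are sister taxa.

Taxon 9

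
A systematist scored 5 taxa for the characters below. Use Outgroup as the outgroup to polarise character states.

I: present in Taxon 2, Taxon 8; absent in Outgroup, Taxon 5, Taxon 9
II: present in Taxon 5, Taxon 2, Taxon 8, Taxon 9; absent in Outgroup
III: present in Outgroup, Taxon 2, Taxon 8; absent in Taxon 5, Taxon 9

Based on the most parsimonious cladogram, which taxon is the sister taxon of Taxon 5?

Character polarity is set by the outgroup: the derived state is whichever differs from the outgroup's state, so for III the derived state is 'absent', and for the remaining characters it is 'present'.
I: derived state 'present' in Taxon 2 and Taxon 8 only — synapomorphy for {Taxon 2, Taxon 8}.
All ingroup taxa share the derived state 'present' for II; it defines the ingroup but does not resolve relationships within it.
III: derived state 'absent' in Taxon 5 and Taxon 9 only — synapomorphy for {Taxon 5, Taxon 9}.
Most parsimonious ingroup topology: ((Taxon 5,Taxon 9),(Taxon 2,Taxon 8)).
Taxon 5 and Taxon 9 form a cherry on this tree, so they are sister taxa.

Taxon 9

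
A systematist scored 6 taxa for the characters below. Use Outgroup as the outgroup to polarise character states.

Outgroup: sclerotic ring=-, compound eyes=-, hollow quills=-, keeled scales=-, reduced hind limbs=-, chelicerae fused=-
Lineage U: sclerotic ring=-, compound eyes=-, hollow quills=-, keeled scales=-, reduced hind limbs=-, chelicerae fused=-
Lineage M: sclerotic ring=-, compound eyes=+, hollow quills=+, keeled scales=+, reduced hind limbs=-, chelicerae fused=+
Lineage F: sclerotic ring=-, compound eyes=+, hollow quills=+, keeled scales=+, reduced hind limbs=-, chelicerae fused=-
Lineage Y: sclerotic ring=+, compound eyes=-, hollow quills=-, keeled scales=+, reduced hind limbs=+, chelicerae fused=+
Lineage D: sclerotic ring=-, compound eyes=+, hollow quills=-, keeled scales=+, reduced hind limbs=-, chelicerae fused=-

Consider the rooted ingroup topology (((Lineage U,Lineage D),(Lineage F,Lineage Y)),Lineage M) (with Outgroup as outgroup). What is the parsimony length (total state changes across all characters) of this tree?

Map each character onto (((Lineage U,Lineage D),(Lineage F,Lineage Y)),Lineage M) (rooted by Outgroup) and count the minimum state changes it requires (Fitch parsimony):
sclerotic ring: 1; compound eyes: 3; hollow quills: 2; keeled scales: 2; reduced hind limbs: 1; chelicerae fused: 2.
Total tree length = 11.

11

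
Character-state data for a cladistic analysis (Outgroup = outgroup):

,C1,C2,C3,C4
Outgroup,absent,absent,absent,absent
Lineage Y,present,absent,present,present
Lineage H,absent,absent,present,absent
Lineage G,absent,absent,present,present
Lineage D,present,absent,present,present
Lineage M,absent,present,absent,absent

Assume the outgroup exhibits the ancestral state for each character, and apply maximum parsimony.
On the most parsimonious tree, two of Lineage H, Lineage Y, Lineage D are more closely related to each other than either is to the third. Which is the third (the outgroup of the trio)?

Lineage H

The outgroup has state 'absent' for every character, so 'present' is the derived state throughout.
C1 (derived state 'present') is shared by Lineage D and Lineage Y — a synapomorphy uniting that clade.
C2: derived state 'present' in Lineage M only — an autapomorphy, so it tells us nothing about relationships among taxa.
C3 (derived state 'present') is shared by Lineage D, Lineage G, Lineage H, and Lineage Y — a synapomorphy uniting that clade.
Only Lineage D, Lineage G, and Lineage Y show the derived state 'present' for C4, supporting them as a clade.
Most parsimonious ingroup topology: ((((Lineage Y,Lineage D),Lineage G),Lineage H),Lineage M).
Lineage D and Lineage Y share a more recent common ancestor with each other than either does with Lineage H, so Lineage H is the least closely related of the three.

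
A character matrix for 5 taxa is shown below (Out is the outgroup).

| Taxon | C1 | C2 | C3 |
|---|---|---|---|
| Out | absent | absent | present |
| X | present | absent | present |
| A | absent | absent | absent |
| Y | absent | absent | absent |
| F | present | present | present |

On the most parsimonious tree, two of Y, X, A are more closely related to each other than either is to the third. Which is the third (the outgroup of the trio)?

Character polarity is set by the outgroup: the derived state is whichever differs from the outgroup's state, so for C3 the derived state is 'absent', and for the remaining characters it is 'present'.
C1: derived state 'present' in F and X only — synapomorphy for {F, X}.
C2 (derived state 'present') is unique to F (autapomorphy; uninformative for grouping).
C3: derived state 'absent' in A and Y only — synapomorphy for {A, Y}.
Most parsimonious ingroup topology: ((X,F),(A,Y)).
Y and A share a more recent common ancestor with each other than either does with X, so X is the least closely related of the three.

X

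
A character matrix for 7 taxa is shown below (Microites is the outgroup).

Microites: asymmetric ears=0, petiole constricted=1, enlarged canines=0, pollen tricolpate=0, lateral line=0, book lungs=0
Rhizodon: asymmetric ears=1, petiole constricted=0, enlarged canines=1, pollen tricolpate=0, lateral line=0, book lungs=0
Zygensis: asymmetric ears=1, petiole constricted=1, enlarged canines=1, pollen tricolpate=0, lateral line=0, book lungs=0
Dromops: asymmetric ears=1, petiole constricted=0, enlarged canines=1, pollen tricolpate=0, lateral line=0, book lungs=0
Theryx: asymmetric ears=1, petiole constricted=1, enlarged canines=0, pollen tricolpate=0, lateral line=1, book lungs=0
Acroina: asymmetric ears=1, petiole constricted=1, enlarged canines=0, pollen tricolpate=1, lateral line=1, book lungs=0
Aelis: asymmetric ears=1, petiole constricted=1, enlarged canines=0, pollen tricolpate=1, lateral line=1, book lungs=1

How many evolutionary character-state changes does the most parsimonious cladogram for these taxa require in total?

6

Character polarity is set by the outgroup: the derived state is whichever differs from the outgroup's state, so for petiole constricted the derived state is '0', and for the remaining characters it is '1'.
All ingroup taxa share the derived state '1' for asymmetric ears; it defines the ingroup but does not resolve relationships within it.
petiole constricted (derived state '0') is shared by Dromops and Rhizodon — a synapomorphy uniting that clade.
enlarged canines (derived state '1') is shared by Dromops, Rhizodon, and Zygensis — a synapomorphy uniting that clade.
pollen tricolpate: derived state '1' in Acroina and Aelis only — synapomorphy for {Acroina, Aelis}.
lateral line (derived state '1') is shared by Acroina, Aelis, and Theryx — a synapomorphy uniting that clade.
book lungs (derived state '1') is unique to Aelis (autapomorphy; uninformative for grouping).
Most parsimonious ingroup topology: (((Rhizodon,Dromops),Zygensis),(Theryx,(Acroina,Aelis))).
Changes per character on this tree: asymmetric ears: 1; petiole constricted: 1; enlarged canines: 1; pollen tricolpate: 1; lateral line: 1; book lungs: 1.
Total = 6.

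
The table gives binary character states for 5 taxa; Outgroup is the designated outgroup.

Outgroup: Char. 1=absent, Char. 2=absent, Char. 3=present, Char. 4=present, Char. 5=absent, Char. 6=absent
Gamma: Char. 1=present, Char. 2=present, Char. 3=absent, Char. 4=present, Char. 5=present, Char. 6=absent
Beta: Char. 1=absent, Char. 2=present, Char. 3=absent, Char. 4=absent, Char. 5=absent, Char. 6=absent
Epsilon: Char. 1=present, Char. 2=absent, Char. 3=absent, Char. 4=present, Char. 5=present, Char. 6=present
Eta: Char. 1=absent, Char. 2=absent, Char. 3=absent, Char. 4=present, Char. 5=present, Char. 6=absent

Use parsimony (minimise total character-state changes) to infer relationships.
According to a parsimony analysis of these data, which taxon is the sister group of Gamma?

Character polarity is set by the outgroup: the derived state is whichever differs from the outgroup's state, so for Char. 3, Char. 4 the derived state is 'absent', and for the remaining characters it is 'present'.
Char. 1 (derived state 'present') is shared by Epsilon and Gamma — a synapomorphy uniting that clade.
Char. 2 groups Beta and Gamma, which is incompatible with the clades supported by the remaining characters; treating it as convergent (homoplasy) costs fewer steps than any alternative tree.
All ingroup taxa share the derived state 'absent' for Char. 3; it defines the ingroup but does not resolve relationships within it.
Char. 4 (derived state 'absent') is unique to Beta (autapomorphy; uninformative for grouping).
Char. 5: derived state 'present' in Epsilon, Eta, and Gamma only — synapomorphy for {Epsilon, Eta, Gamma}.
Char. 6: derived state 'present' in Epsilon only — an autapomorphy, so it tells us nothing about relationships among taxa.
Most parsimonious ingroup topology: (((Gamma,Epsilon),Eta),Beta).
Gamma and Epsilon form a cherry on this tree, so they are sister taxa.

Epsilon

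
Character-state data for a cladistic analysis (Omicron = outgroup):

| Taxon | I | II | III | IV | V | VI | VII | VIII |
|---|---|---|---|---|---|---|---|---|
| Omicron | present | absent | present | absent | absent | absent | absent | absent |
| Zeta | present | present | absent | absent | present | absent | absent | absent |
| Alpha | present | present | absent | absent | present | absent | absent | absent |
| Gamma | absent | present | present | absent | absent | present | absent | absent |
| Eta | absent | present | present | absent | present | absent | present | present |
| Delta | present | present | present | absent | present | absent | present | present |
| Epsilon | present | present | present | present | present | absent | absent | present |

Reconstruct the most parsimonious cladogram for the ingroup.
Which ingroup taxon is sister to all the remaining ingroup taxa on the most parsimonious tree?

Character polarity is set by the outgroup: the derived state is whichever differs from the outgroup's state, so for I, III the derived state is 'absent', and for the remaining characters it is 'present'.
I (state 'absent') occurs in Eta and Gamma but conflicts with the nesting implied by the other characters — most parsimoniously interpreted as homoplasy.
All ingroup taxa share the derived state 'present' for II; it defines the ingroup but does not resolve relationships within it.
III (derived state 'absent') is shared by Alpha and Zeta — a synapomorphy uniting that clade.
IV: derived state 'present' in Epsilon only — an autapomorphy, so it tells us nothing about relationships among taxa.
V (derived state 'present') is shared by Alpha, Delta, Epsilon, Eta, and Zeta — a synapomorphy uniting that clade.
VI: derived state 'present' in Gamma only — an autapomorphy, so it tells us nothing about relationships among taxa.
VII: derived state 'present' in Delta and Eta only — synapomorphy for {Delta, Eta}.
VIII (derived state 'present') is shared by Delta, Epsilon, and Eta — a synapomorphy uniting that clade.
Most parsimonious ingroup topology: (((Zeta,Alpha),((Eta,Delta),Epsilon)),Gamma).
Gamma is sister to the clade containing all other ingroup taxa, so it is the earliest-diverging (most basal) ingroup lineage.

Gamma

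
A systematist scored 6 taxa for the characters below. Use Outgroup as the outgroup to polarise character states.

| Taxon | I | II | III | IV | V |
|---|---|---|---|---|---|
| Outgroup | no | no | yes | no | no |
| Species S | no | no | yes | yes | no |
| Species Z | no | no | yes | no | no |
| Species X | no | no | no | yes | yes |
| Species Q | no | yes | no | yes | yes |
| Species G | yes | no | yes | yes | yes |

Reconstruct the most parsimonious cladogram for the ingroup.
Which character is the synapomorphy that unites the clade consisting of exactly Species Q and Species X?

III

Character polarity is set by the outgroup: the derived state is whichever differs from the outgroup's state, so for III the derived state is 'no', and for the remaining characters it is 'yes'.
I (derived state 'yes') is unique to Species G (autapomorphy; uninformative for grouping).
II (derived state 'yes') is unique to Species Q (autapomorphy; uninformative for grouping).
Only Species Q and Species X show the derived state 'no' for III, supporting them as a clade.
IV (derived state 'yes') is shared by Species G, Species Q, Species S, and Species X — a synapomorphy uniting that clade.
V (derived state 'yes') is shared by Species G, Species Q, and Species X — a synapomorphy uniting that clade.
Most parsimonious ingroup topology: ((Species S,((Species X,Species Q),Species G)),Species Z).
The clade {Species Q, Species X} is supported by III: its derived state 'no' occurs in exactly those taxa and in no other taxon (including the outgroup).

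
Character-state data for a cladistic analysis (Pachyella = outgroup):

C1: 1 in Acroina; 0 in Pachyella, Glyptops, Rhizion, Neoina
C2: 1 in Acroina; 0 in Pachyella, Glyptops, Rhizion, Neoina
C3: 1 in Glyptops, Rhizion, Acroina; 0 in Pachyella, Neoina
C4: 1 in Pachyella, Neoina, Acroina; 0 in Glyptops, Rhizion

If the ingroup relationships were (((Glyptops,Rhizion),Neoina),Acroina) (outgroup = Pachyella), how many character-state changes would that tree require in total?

Map each character onto (((Glyptops,Rhizion),Neoina),Acroina) (rooted by Pachyella) and count the minimum state changes it requires (Fitch parsimony):
C1: 1; C2: 1; C3: 2; C4: 1.
Total tree length = 5.

5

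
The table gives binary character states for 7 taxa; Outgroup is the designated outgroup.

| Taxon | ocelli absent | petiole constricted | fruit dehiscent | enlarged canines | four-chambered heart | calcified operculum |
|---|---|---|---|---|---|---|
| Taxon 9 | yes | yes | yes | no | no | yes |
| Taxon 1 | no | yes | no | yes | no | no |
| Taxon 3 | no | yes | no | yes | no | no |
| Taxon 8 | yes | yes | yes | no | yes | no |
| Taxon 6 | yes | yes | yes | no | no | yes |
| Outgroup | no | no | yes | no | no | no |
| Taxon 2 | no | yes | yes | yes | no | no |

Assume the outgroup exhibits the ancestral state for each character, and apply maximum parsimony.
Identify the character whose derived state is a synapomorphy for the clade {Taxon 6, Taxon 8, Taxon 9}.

ocelli absent

Character polarity is set by the outgroup: the derived state is whichever differs from the outgroup's state, so for fruit dehiscent the derived state is 'no', and for the remaining characters it is 'yes'.
ocelli absent (derived state 'yes') is shared by Taxon 6, Taxon 8, and Taxon 9 — a synapomorphy uniting that clade.
petiole constricted (derived state 'yes') is shared by all ingroup taxa — unites the whole ingroup.
fruit dehiscent: derived state 'no' in Taxon 1 and Taxon 3 only — synapomorphy for {Taxon 1, Taxon 3}.
enlarged canines (derived state 'yes') is shared by Taxon 1, Taxon 2, and Taxon 3 — a synapomorphy uniting that clade.
four-chambered heart: derived state 'yes' in Taxon 8 only — an autapomorphy, so it tells us nothing about relationships among taxa.
Only Taxon 6 and Taxon 9 show the derived state 'yes' for calcified operculum, supporting them as a clade.
Most parsimonious ingroup topology: (((Taxon 6,Taxon 9),Taxon 8),((Taxon 1,Taxon 3),Taxon 2)).
The clade {Taxon 6, Taxon 8, Taxon 9} is supported by ocelli absent: its derived state 'yes' occurs in exactly those taxa and in no other taxon (including the outgroup).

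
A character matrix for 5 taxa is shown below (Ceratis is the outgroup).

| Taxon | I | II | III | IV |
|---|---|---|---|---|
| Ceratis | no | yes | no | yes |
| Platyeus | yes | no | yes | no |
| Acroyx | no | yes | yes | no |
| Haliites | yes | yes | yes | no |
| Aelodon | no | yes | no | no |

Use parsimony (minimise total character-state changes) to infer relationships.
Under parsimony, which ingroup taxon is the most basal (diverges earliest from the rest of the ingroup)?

Aelodon

Character polarity is set by the outgroup: the derived state is whichever differs from the outgroup's state, so for II, IV the derived state is 'no', and for the remaining characters it is 'yes'.
I: derived state 'yes' in Haliites and Platyeus only — synapomorphy for {Haliites, Platyeus}.
II: derived state 'no' in Platyeus only — an autapomorphy, so it tells us nothing about relationships among taxa.
III: derived state 'yes' in Acroyx, Haliites, and Platyeus only — synapomorphy for {Acroyx, Haliites, Platyeus}.
IV (derived state 'no') is shared by all ingroup taxa — unites the whole ingroup.
Most parsimonious ingroup topology: (((Platyeus,Haliites),Acroyx),Aelodon).
Aelodon is sister to the clade containing all other ingroup taxa, so it is the earliest-diverging (most basal) ingroup lineage.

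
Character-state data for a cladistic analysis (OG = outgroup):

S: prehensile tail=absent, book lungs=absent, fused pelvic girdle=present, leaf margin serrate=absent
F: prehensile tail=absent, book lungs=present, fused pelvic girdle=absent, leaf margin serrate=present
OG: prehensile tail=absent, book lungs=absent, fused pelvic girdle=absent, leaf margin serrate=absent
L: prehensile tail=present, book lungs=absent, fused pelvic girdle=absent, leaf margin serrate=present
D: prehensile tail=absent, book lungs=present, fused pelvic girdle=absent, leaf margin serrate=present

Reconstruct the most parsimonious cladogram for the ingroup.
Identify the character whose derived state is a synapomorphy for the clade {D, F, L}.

The outgroup has state 'absent' for every character, so 'present' is the derived state throughout.
prehensile tail (derived state 'present') is unique to L (autapomorphy; uninformative for grouping).
Only D and F show the derived state 'present' for book lungs, supporting them as a clade.
fused pelvic girdle (derived state 'present') is unique to S (autapomorphy; uninformative for grouping).
leaf margin serrate: derived state 'present' in D, F, and L only — synapomorphy for {D, F, L}.
Most parsimonious ingroup topology: ((L,(D,F)),S).
The clade {D, F, L} is supported by leaf margin serrate: its derived state 'present' occurs in exactly those taxa and in no other taxon (including the outgroup).

leaf margin serrate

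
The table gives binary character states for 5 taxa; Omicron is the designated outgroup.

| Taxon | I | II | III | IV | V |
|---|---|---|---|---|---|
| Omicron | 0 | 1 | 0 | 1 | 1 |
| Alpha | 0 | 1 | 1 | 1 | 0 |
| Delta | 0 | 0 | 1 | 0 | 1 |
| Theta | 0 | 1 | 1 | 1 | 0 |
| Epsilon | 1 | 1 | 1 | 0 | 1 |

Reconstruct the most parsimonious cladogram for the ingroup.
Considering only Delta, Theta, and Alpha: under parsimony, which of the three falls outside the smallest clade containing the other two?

Character polarity is set by the outgroup: the derived state is whichever differs from the outgroup's state, so for II, IV, V the derived state is '0', and for the remaining characters it is '1'.
I: derived state '1' in Epsilon only — an autapomorphy, so it tells us nothing about relationships among taxa.
II (derived state '0') is unique to Delta (autapomorphy; uninformative for grouping).
III (derived state '1') is shared by all ingroup taxa — unites the whole ingroup.
IV (derived state '0') is shared by Delta and Epsilon — a synapomorphy uniting that clade.
V: derived state '0' in Alpha and Theta only — synapomorphy for {Alpha, Theta}.
Most parsimonious ingroup topology: ((Alpha,Theta),(Delta,Epsilon)).
Alpha and Theta share a more recent common ancestor with each other than either does with Delta, so Delta is the least closely related of the three.

Delta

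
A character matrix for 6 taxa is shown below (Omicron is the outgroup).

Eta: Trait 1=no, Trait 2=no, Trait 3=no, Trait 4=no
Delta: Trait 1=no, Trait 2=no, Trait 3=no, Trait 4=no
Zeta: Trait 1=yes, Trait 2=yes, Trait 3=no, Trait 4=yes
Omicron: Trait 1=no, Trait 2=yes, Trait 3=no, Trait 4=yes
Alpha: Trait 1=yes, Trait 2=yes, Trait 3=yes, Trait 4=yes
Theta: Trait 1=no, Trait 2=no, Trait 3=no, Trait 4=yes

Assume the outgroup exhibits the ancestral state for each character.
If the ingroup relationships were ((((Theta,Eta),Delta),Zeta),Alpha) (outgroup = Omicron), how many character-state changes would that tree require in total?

6

Map each character onto ((((Theta,Eta),Delta),Zeta),Alpha) (rooted by Omicron) and count the minimum state changes it requires (Fitch parsimony):
Trait 1: 2; Trait 2: 1; Trait 3: 1; Trait 4: 2.
Total tree length = 6.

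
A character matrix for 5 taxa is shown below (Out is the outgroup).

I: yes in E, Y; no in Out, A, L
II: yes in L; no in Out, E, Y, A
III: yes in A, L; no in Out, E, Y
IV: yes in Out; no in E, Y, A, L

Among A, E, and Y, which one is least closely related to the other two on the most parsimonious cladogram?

Character polarity is set by the outgroup: the derived state is whichever differs from the outgroup's state, so for IV the derived state is 'no', and for the remaining characters it is 'yes'.
Only E and Y show the derived state 'yes' for I, supporting them as a clade.
II (derived state 'yes') is unique to L (autapomorphy; uninformative for grouping).
Only A and L show the derived state 'yes' for III, supporting them as a clade.
IV (derived state 'no') is shared by all ingroup taxa — unites the whole ingroup.
Most parsimonious ingroup topology: ((E,Y),(A,L)).
Y and E share a more recent common ancestor with each other than either does with A, so A is the least closely related of the three.

A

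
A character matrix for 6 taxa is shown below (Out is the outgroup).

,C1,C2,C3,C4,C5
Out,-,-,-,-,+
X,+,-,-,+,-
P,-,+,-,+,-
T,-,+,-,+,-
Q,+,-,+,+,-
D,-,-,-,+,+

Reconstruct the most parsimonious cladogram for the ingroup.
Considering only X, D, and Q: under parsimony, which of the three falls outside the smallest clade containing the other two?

Character polarity is set by the outgroup: the derived state is whichever differs from the outgroup's state, so for C5 the derived state is '-', and for the remaining characters it is '+'.
C1: derived state '+' in Q and X only — synapomorphy for {Q, X}.
Only P and T show the derived state '+' for C2, supporting them as a clade.
C3 (derived state '+') is unique to Q (autapomorphy; uninformative for grouping).
C4 (derived state '+') is shared by all ingroup taxa — unites the whole ingroup.
Only P, Q, T, and X show the derived state '-' for C5, supporting them as a clade.
Most parsimonious ingroup topology: (((X,Q),(P,T)),D).
Q and X share a more recent common ancestor with each other than either does with D, so D is the least closely related of the three.

D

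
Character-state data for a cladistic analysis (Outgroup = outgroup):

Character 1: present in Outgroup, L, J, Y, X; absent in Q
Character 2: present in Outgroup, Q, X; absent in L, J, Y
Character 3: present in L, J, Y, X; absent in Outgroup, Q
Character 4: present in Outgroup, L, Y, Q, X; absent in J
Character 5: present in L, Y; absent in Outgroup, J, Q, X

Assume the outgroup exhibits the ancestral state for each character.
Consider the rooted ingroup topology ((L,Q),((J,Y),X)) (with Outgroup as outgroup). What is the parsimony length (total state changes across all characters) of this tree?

Map each character onto ((L,Q),((J,Y),X)) (rooted by Outgroup) and count the minimum state changes it requires (Fitch parsimony):
Character 1: 1; Character 2: 2; Character 3: 2; Character 4: 1; Character 5: 2.
Total tree length = 8.

8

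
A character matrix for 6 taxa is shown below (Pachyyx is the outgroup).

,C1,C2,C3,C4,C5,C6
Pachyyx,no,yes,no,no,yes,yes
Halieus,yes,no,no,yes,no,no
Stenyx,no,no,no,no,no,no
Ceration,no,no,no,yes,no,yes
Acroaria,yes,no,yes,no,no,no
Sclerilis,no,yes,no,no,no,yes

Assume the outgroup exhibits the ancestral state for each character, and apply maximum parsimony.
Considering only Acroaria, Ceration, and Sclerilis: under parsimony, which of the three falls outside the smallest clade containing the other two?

Character polarity is set by the outgroup: the derived state is whichever differs from the outgroup's state, so for C2, C5, C6 the derived state is 'no', and for the remaining characters it is 'yes'.
C1 (derived state 'yes') is shared by Acroaria and Halieus — a synapomorphy uniting that clade.
Only Acroaria, Ceration, Halieus, and Stenyx show the derived state 'no' for C2, supporting them as a clade.
C3 (derived state 'yes') is unique to Acroaria (autapomorphy; uninformative for grouping).
C4 (state 'yes') occurs in Ceration and Halieus but conflicts with the nesting implied by the other characters — most parsimoniously interpreted as homoplasy.
All ingroup taxa share the derived state 'no' for C5; it defines the ingroup but does not resolve relationships within it.
C6 (derived state 'no') is shared by Acroaria, Halieus, and Stenyx — a synapomorphy uniting that clade.
Most parsimonious ingroup topology: ((((Halieus,Acroaria),Stenyx),Ceration),Sclerilis).
Ceration and Acroaria share a more recent common ancestor with each other than either does with Sclerilis, so Sclerilis is the least closely related of the three.

Sclerilis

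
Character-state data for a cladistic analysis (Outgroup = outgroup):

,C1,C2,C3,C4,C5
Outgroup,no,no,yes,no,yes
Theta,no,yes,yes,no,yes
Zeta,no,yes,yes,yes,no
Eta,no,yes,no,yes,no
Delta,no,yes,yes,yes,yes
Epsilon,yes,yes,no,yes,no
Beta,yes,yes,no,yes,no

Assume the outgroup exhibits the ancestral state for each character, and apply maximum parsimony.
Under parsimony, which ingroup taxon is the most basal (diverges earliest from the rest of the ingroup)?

Character polarity is set by the outgroup: the derived state is whichever differs from the outgroup's state, so for C3, C5 the derived state is 'no', and for the remaining characters it is 'yes'.
C1: derived state 'yes' in Beta and Epsilon only — synapomorphy for {Beta, Epsilon}.
All ingroup taxa share the derived state 'yes' for C2; it defines the ingroup but does not resolve relationships within it.
C3 (derived state 'no') is shared by Beta, Epsilon, and Eta — a synapomorphy uniting that clade.
C4: derived state 'yes' in Beta, Delta, Epsilon, Eta, and Zeta only — synapomorphy for {Beta, Delta, Epsilon, Eta, Zeta}.
C5 (derived state 'no') is shared by Beta, Epsilon, Eta, and Zeta — a synapomorphy uniting that clade.
Most parsimonious ingroup topology: (Theta,((Zeta,(Eta,(Epsilon,Beta))),Delta)).
Theta is sister to the clade containing all other ingroup taxa, so it is the earliest-diverging (most basal) ingroup lineage.

Theta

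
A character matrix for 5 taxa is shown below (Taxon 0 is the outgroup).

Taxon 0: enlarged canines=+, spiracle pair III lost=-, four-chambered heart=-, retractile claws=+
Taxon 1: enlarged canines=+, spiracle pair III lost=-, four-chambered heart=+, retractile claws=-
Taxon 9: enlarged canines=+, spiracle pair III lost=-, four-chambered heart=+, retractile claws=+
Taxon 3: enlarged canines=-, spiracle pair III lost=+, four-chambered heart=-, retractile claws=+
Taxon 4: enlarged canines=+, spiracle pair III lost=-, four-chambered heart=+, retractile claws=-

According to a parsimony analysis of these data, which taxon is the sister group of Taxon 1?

Taxon 4

Character polarity is set by the outgroup: the derived state is whichever differs from the outgroup's state, so for enlarged canines, retractile claws the derived state is '-', and for the remaining characters it is '+'.
enlarged canines: derived state '-' in Taxon 3 only — an autapomorphy, so it tells us nothing about relationships among taxa.
spiracle pair III lost (derived state '+') is unique to Taxon 3 (autapomorphy; uninformative for grouping).
four-chambered heart: derived state '+' in Taxon 1, Taxon 4, and Taxon 9 only — synapomorphy for {Taxon 1, Taxon 4, Taxon 9}.
retractile claws (derived state '-') is shared by Taxon 1 and Taxon 4 — a synapomorphy uniting that clade.
Most parsimonious ingroup topology: (((Taxon 1,Taxon 4),Taxon 9),Taxon 3).
Taxon 1 and Taxon 4 form a cherry on this tree, so they are sister taxa.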